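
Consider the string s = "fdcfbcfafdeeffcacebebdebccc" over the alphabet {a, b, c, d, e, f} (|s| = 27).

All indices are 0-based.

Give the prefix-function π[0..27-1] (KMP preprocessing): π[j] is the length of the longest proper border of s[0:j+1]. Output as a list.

[0, 0, 0, 1, 0, 0, 1, 0, 1, 2, 0, 0, 1, 1, 0, 0, 0, 0, 0, 0, 0, 0, 0, 0, 0, 0, 0]

π[0] = 0
j=1 s[j]='d': π[1]=0 (border '')
j=2 s[j]='c': π[2]=0 (border '')
j=3 s[j]='f': π[3]=1 (border 'f')
j=4 s[j]='b': k: 1→0; π[4]=0 (border '')
j=5 s[j]='c': π[5]=0 (border '')
j=6 s[j]='f': π[6]=1 (border 'f')
j=7 s[j]='a': k: 1→0; π[7]=0 (border '')
j=8 s[j]='f': π[8]=1 (border 'f')
j=9 s[j]='d': π[9]=2 (border 'fd')
j=10 s[j]='e': k: 2→0; π[10]=0 (border '')
j=11 s[j]='e': π[11]=0 (border '')
j=12 s[j]='f': π[12]=1 (border 'f')
j=13 s[j]='f': k: 1→0; π[13]=1 (border 'f')
j=14 s[j]='c': k: 1→0; π[14]=0 (border '')
j=15 s[j]='a': π[15]=0 (border '')
j=16 s[j]='c': π[16]=0 (border '')
j=17 s[j]='e': π[17]=0 (border '')
j=18 s[j]='b': π[18]=0 (border '')
j=19 s[j]='e': π[19]=0 (border '')
j=20 s[j]='b': π[20]=0 (border '')
j=21 s[j]='d': π[21]=0 (border '')
j=22 s[j]='e': π[22]=0 (border '')
j=23 s[j]='b': π[23]=0 (border '')
j=24 s[j]='c': π[24]=0 (border '')
j=25 s[j]='c': π[25]=0 (border '')
j=26 s[j]='c': π[26]=0 (border '')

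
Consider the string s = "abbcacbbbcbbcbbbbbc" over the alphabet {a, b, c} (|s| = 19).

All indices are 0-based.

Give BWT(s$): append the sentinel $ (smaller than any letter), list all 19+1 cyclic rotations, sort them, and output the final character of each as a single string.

rank  rotation              last
    0  $abbcacbbbcbbcbbbbbc  c
    1  abbcacbbbcbbcbbbbbc$  $
    2  acbbbcbbcbbbbbc$abbc  c
    3  bbbbbc$abbcacbbbcbbc  c
    4  bbbbc$abbcacbbbcbbcb  b
    5  bbbc$abbcacbbbcbbcbb  b
    6  bbbcbbcbbbbbc$abbcac  c
    7  bbc$abbcacbbbcbbcbbb  b
    8  bbcacbbbcbbcbbbbbc$a  a
    9  bbcbbbbbc$abbcacbbbc  c
   10  bbcbbcbbbbbc$abbcacb  b
   11  bc$abbcacbbbcbbcbbbb  b
   12  bcacbbbcbbcbbbbbc$ab  b
   13  bcbbbbbc$abbcacbbbcb  b
   14  bcbbcbbbbbc$abbcacbb  b
   15  c$abbcacbbbcbbcbbbbb  b
   16  cacbbbcbbcbbbbbc$abb  b
   17  cbbbbbc$abbcacbbbcbb  b
   18  cbbbcbbcbbbbbc$abbca  a
   19  cbbcbbbbbc$abbcacbbb  b

c$ccbbcbacbbbbbbbbab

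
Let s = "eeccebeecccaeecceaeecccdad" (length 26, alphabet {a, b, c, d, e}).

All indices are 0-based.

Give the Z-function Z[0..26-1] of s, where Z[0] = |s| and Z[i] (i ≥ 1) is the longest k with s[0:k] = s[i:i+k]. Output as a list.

[26, 1, 0, 0, 1, 0, 4, 1, 0, 0, 0, 0, 5, 1, 0, 0, 1, 0, 4, 1, 0, 0, 0, 0, 0, 0]

Z[0]=26
i=1: outside box; Z[1]=1 extend→box=[1,2)
i=2: outside box; Z[2]=0
i=3: outside box; Z[3]=0
i=4: outside box; Z[4]=1 extend→box=[4,5)
i=5: outside box; Z[5]=0
i=6: outside box; Z[6]=4 extend→box=[6,10)
i=7: min(r-i=3, Z[1]=1)=1; Z[7]=1
i=8: min(r-i=2, Z[2]=0)=0; Z[8]=0
i=9: min(r-i=1, Z[3]=0)=0; Z[9]=0
i=10: outside box; Z[10]=0
i=11: outside box; Z[11]=0
i=12: outside box; Z[12]=5 extend→box=[12,17)
i=13: min(r-i=4, Z[1]=1)=1; Z[13]=1
i=14: min(r-i=3, Z[2]=0)=0; Z[14]=0
i=15: min(r-i=2, Z[3]=0)=0; Z[15]=0
i=16: min(r-i=1, Z[4]=1)=1; Z[16]=1
i=17: outside box; Z[17]=0
i=18: outside box; Z[18]=4 extend→box=[18,22)
i=19: min(r-i=3, Z[1]=1)=1; Z[19]=1
i=20: min(r-i=2, Z[2]=0)=0; Z[20]=0
i=21: min(r-i=1, Z[3]=0)=0; Z[21]=0
i=22: outside box; Z[22]=0
i=23: outside box; Z[23]=0
i=24: outside box; Z[24]=0
i=25: outside box; Z[25]=0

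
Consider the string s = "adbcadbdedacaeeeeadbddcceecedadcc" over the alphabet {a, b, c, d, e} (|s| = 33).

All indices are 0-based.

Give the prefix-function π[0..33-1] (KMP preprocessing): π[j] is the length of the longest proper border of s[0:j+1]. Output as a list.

[0, 0, 0, 0, 1, 2, 3, 0, 0, 0, 1, 0, 1, 0, 0, 0, 0, 1, 2, 3, 0, 0, 0, 0, 0, 0, 0, 0, 0, 1, 2, 0, 0]

π[0] = 0
j=1 s[j]='d': π[1]=0 (border '')
j=2 s[j]='b': π[2]=0 (border '')
j=3 s[j]='c': π[3]=0 (border '')
j=4 s[j]='a': π[4]=1 (border 'a')
j=5 s[j]='d': π[5]=2 (border 'ad')
j=6 s[j]='b': π[6]=3 (border 'adb')
j=7 s[j]='d': k: 3→0; π[7]=0 (border '')
j=8 s[j]='e': π[8]=0 (border '')
j=9 s[j]='d': π[9]=0 (border '')
j=10 s[j]='a': π[10]=1 (border 'a')
j=11 s[j]='c': k: 1→0; π[11]=0 (border '')
j=12 s[j]='a': π[12]=1 (border 'a')
j=13 s[j]='e': k: 1→0; π[13]=0 (border '')
j=14 s[j]='e': π[14]=0 (border '')
j=15 s[j]='e': π[15]=0 (border '')
j=16 s[j]='e': π[16]=0 (border '')
j=17 s[j]='a': π[17]=1 (border 'a')
j=18 s[j]='d': π[18]=2 (border 'ad')
j=19 s[j]='b': π[19]=3 (border 'adb')
j=20 s[j]='d': k: 3→0; π[20]=0 (border '')
j=21 s[j]='d': π[21]=0 (border '')
j=22 s[j]='c': π[22]=0 (border '')
j=23 s[j]='c': π[23]=0 (border '')
j=24 s[j]='e': π[24]=0 (border '')
j=25 s[j]='e': π[25]=0 (border '')
j=26 s[j]='c': π[26]=0 (border '')
j=27 s[j]='e': π[27]=0 (border '')
j=28 s[j]='d': π[28]=0 (border '')
j=29 s[j]='a': π[29]=1 (border 'a')
j=30 s[j]='d': π[30]=2 (border 'ad')
j=31 s[j]='c': k: 2→0; π[31]=0 (border '')
j=32 s[j]='c': π[32]=0 (border '')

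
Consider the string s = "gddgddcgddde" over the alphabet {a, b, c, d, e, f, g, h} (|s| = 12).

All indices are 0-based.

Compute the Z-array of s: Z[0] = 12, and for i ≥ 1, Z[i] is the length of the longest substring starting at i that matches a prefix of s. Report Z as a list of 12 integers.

[12, 0, 0, 3, 0, 0, 0, 3, 0, 0, 0, 0]

Z[0]=12
i=1: i≥r, start 0; Z[1]=0
i=2: i≥r, start 0; Z[2]=0
i=3: i≥r, start 0; Z[3]=3 grow→box=[3,6)
i=4: min(r-i=2, Z[1]=0)=0; Z[4]=0
i=5: min(r-i=1, Z[2]=0)=0; Z[5]=0
i=6: i≥r, start 0; Z[6]=0
i=7: i≥r, start 0; Z[7]=3 grow→box=[7,10)
i=8: min(r-i=2, Z[1]=0)=0; Z[8]=0
i=9: min(r-i=1, Z[2]=0)=0; Z[9]=0
i=10: i≥r, start 0; Z[10]=0
i=11: i≥r, start 0; Z[11]=0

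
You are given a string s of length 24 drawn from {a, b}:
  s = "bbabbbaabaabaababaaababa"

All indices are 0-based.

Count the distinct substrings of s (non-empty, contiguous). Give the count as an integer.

223

rank→(start, suffix):
  0 → (23, 'a')
  1 → (17, 'aaababa')
  2 → (6, 'aabaabaababaaababa')
  3 → (9, 'aabaababaaababa')
  4 → (18, 'aababa')
  5 → (12, 'aababaaababa')
  6 → (21, 'aba')
  7 → (15, 'abaaababa')
  8 → (7, 'abaabaababaaababa')
  9 → (10, 'abaababaaababa')
  10 → (19, 'ababa')
  11 → (13, 'ababaaababa')
  12 → (2, 'abbbaabaabaababaaababa')
  13 → (22, 'ba')
  14 → (16, 'baaababa')
  15 → (5, 'baabaabaababaaababa')
  16 → (8, 'baabaababaaababa')
  17 → (11, 'baababaaababa')
  18 → (20, 'baba')
  19 → (14, 'babaaababa')
  20 → (1, 'babbbaabaabaababaaababa')
  21 → (4, 'bbaabaabaababaaababa')
  22 → (0, 'bbabbbaabaabaababaaababa')
  23 → (3, 'bbbaabaabaababaaababa')

SA = [23, 17, 6, 9, 18, 12, 21, 15, 7, 10, 19, 13, 2, 22, 16, 5, 8, 11, 20, 14, 1, 4, 0, 3]
[i] adj suffixes → lcp
  [1] 23/17 → 1 ('a')
  [2] 17/6 → 2 ('aa')
  [3] 6/9 → 7 ('aabaaba')
  [4] 9/18 → 4 ('aaba')
  [5] 18/12 → 6 ('aababa')
  [6] 12/21 → 1 ('a')
  [7] 21/15 → 3 ('aba')
  [8] 15/7 → 4 ('abaa')
  [9] 7/10 → 6 ('abaaba')
  [10] 10/19 → 3 ('aba')
  [11] 19/13 → 5 ('ababa')
  [12] 13/2 → 2 ('ab')
  [13] 2/22 → 0 ('')
  [14] 22/16 → 2 ('ba')
  [15] 16/5 → 3 ('baa')
  [16] 5/8 → 8 ('baabaaba')
  [17] 8/11 → 5 ('baaba')
  [18] 11/20 → 2 ('ba')
  [19] 20/14 → 4 ('baba')
  [20] 14/1 → 3 ('bab')
  [21] 1/4 → 1 ('b')
  [22] 4/0 → 3 ('bba')
  [23] 0/3 → 2 ('bb')

n(n+1)/2 = 24·25/2 = 300
Σ LCP = 0 + 1 + 2 + 7 + 4 + 6 + 1 + 3 + 4 + 6 + 3 + 5 + 2 + 0 + 2 + 3 + 8 + 5 + 2 + 4 + 3 + 1 + 3 + 2 = 77
distinct = 300 − 77 = 223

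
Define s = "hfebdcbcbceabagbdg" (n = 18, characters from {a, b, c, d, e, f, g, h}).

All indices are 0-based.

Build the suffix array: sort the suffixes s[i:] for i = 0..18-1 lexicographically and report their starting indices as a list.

[11, 13, 12, 6, 8, 3, 15, 5, 7, 9, 4, 16, 10, 2, 1, 17, 14, 0]

rank | idx | suffix
   0 |  11 | abagbdg
   1 |  13 | agbdg
   2 |  12 | bagbdg
   3 |   6 | bcbceabagbdg
   4 |   8 | bceabagbdg
   5 |   3 | bdcbcbceabagbdg
   6 |  15 | bdg
   7 |   5 | cbcbceabagbdg
   8 |   7 | cbceabagbdg
   9 |   9 | ceabagbdg
  10 |   4 | dcbcbceabagbdg
  11 |  16 | dg
  12 |  10 | eabagbdg
  13 |   2 | ebdcbcbceabagbdg
  14 |   1 | febdcbcbceabagbdg
  15 |  17 | g
  16 |  14 | gbdg
  17 |   0 | hfebdcbcbceabagbdg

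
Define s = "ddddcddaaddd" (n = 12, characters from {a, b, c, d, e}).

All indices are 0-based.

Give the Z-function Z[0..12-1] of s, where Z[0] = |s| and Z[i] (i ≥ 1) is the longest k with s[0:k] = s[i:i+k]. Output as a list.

Z[0]=12
i=1: fresh scan; Z[1]=3 grow→box=[1,4)
i=2: min(r-i=2, Z[1]=3)=2; Z[2]=2
i=3: min(r-i=1, Z[2]=2)=1; Z[3]=1
i=4: fresh scan; Z[4]=0
i=5: fresh scan; Z[5]=2 grow→box=[5,7)
i=6: min(r-i=1, Z[1]=3)=1; Z[6]=1
i=7: fresh scan; Z[7]=0
i=8: fresh scan; Z[8]=0
i=9: fresh scan; Z[9]=3 grow→box=[9,12)
i=10: min(r-i=2, Z[1]=3)=2; Z[10]=2
i=11: min(r-i=1, Z[2]=2)=1; Z[11]=1

[12, 3, 2, 1, 0, 2, 1, 0, 0, 3, 2, 1]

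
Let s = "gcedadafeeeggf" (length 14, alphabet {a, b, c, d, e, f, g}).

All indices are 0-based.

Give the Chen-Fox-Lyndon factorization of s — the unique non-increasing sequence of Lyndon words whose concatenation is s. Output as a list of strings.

["g", "ced", "adafeeeggf"]

emit factor 1: 'g' (i=0, period=1)
emit factor 2: 'ced' (i=1, period=3)
emit factor 3: 'adafeeeggf' (i=4, period=10)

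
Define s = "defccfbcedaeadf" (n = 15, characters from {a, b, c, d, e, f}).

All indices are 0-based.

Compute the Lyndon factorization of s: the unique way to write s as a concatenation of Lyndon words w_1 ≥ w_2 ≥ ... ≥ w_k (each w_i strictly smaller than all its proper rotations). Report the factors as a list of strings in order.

["def", "ccf", "bced", "ae", "adf"]

emit factor 1: 'def' (i=0, period=3)
emit factor 2: 'ccf' (i=3, period=3)
emit factor 3: 'bced' (i=6, period=4)
emit factor 4: 'ae' (i=10, period=2)
emit factor 5: 'adf' (i=12, period=3)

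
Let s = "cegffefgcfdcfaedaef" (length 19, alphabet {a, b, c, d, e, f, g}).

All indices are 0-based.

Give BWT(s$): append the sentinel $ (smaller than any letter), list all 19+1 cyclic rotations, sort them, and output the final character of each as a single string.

rank  rotation              last
    0  $cegffefgcfdcfaedaef  f
    1  aedaef$cegffefgcfdcf  f
    2  aef$cegffefgcfdcfaed  d
    3  cegffefgcfdcfaedaef$  $
    4  cfaedaef$cegffefgcfd  d
    5  cfdcfaedaef$cegffefg  g
    6  daef$cegffefgcfdcfae  e
    7  dcfaedaef$cegffefgcf  f
    8  edaef$cegffefgcfdcfa  a
    9  ef$cegffefgcfdcfaeda  a
   10  efgcfdcfaedaef$cegff  f
   11  egffefgcfdcfaedaef$c  c
   12  f$cegffefgcfdcfaedae  e
   13  faedaef$cegffefgcfdc  c
   14  fdcfaedaef$cegffefgc  c
   15  fefgcfdcfaedaef$cegf  f
   16  ffefgcfdcfaedaef$ceg  g
   17  fgcfdcfaedaef$cegffe  e
   18  gcfdcfaedaef$cegffef  f
   19  gffefgcfdcfaedaef$ce  e

ffd$dgefaafceccfgefe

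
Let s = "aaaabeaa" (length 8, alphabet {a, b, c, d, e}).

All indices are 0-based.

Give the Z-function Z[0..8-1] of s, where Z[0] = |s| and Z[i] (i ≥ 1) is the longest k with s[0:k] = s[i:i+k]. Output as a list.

[8, 3, 2, 1, 0, 0, 2, 1]

Z[0]=8
i=1: i≥r, start 0; Z[1]=3 extend→box=[1,4)
i=2: min(r-i=2, Z[1]=3)=2; Z[2]=2
i=3: min(r-i=1, Z[2]=2)=1; Z[3]=1
i=4: i≥r, start 0; Z[4]=0
i=5: i≥r, start 0; Z[5]=0
i=6: i≥r, start 0; Z[6]=2 extend→box=[6,8)
i=7: min(r-i=1, Z[1]=3)=1; Z[7]=1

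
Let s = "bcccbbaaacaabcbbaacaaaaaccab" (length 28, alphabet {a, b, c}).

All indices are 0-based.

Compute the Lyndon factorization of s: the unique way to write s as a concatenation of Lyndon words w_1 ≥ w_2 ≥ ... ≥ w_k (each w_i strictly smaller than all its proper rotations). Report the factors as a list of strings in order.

["bccc", "b", "b", "aaacaabcbbaac", "aaaaaccab"]

emit factor 1: 'bccc' (i=0, period=4)
emit factor 2: 'b' (i=4, period=1)
emit factor 3: 'b' (i=5, period=1)
emit factor 4: 'aaacaabcbbaac' (i=6, period=13)
emit factor 5: 'aaaaaccab' (i=19, period=9)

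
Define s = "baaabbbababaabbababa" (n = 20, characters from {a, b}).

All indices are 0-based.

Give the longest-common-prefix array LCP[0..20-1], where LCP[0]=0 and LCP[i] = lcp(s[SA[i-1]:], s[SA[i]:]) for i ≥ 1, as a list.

[0, 1, 2, 4, 1, 3, 3, 5, 2, 3, 0, 2, 3, 2, 4, 4, 6, 1, 7, 2]

rank→(start, suffix):
  0 → (19, 'a')
  1 → (1, 'aaabbbababaabbababa')
  2 → (11, 'aabbababa')
  3 → (2, 'aabbbababaabbababa')
  4 → (17, 'aba')
  5 → (9, 'abaabbababa')
  6 → (15, 'ababa')
  7 → (7, 'ababaabbababa')
  8 → (12, 'abbababa')
  9 → (3, 'abbbababaabbababa')
  10 → (18, 'ba')
  11 → (0, 'baaabbbababaabbababa')
  12 → (10, 'baabbababa')
  13 → (16, 'baba')
  14 → (8, 'babaabbababa')
  15 → (14, 'bababa')
  16 → (6, 'bababaabbababa')
  17 → (13, 'bbababa')
  18 → (5, 'bbababaabbababa')
  19 → (4, 'bbbababaabbababa')

SA = [19, 1, 11, 2, 17, 9, 15, 7, 12, 3, 18, 0, 10, 16, 8, 14, 6, 13, 5, 4]
i: (SA[i-1],SA[i]) lcp shared
  1: (19,1) 1 'a'
  2: (1,11) 2 'aa'
  3: (11,2) 4 'aabb'
  4: (2,17) 1 'a'
  5: (17,9) 3 'aba'
  6: (9,15) 3 'aba'
  7: (15,7) 5 'ababa'
  8: (7,12) 2 'ab'
  9: (12,3) 3 'abb'
  10: (3,18) 0 ''
  11: (18,0) 2 'ba'
  12: (0,10) 3 'baa'
  13: (10,16) 2 'ba'
  14: (16,8) 4 'baba'
  15: (8,14) 4 'baba'
  16: (14,6) 6 'bababa'
  17: (6,13) 1 'b'
  18: (13,5) 7 'bbababa'
  19: (5,4) 2 'bb'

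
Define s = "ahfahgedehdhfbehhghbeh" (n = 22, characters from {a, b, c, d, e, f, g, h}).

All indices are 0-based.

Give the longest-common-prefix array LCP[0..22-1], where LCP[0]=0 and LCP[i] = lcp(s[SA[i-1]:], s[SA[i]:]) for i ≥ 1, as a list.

rank | idx | suffix
   0 |   0 | ahfahgedehdhfbehhghbeh
   1 |   3 | ahgedehdhfbehhghbeh
   2 |  19 | beh
   3 |  13 | behhghbeh
   4 |   7 | dehdhfbehhghbeh
   5 |  10 | dhfbehhghbeh
   6 |   6 | edehdhfbehhghbeh
   7 |  20 | eh
   8 |   8 | ehdhfbehhghbeh
   9 |  14 | ehhghbeh
  10 |   2 | fahgedehdhfbehhghbeh
  11 |  12 | fbehhghbeh
  12 |   5 | gedehdhfbehhghbeh
  13 |  17 | ghbeh
  14 |  21 | h
  15 |  18 | hbeh
  16 |   9 | hdhfbehhghbeh
  17 |   1 | hfahgedehdhfbehhghbeh
  18 |  11 | hfbehhghbeh
  19 |   4 | hgedehdhfbehhghbeh
  20 |  16 | hghbeh
  21 |  15 | hhghbeh

SA = [0, 3, 19, 13, 7, 10, 6, 20, 8, 14, 2, 12, 5, 17, 21, 18, 9, 1, 11, 4, 16, 15]
i: (SA[i-1],SA[i]) lcp shared
  1: (0,3) 2 'ah'
  2: (3,19) 0 ''
  3: (19,13) 3 'beh'
  4: (13,7) 0 ''
  5: (7,10) 1 'd'
  6: (10,6) 0 ''
  7: (6,20) 1 'e'
  8: (20,8) 2 'eh'
  9: (8,14) 2 'eh'
  10: (14,2) 0 ''
  11: (2,12) 1 'f'
  12: (12,5) 0 ''
  13: (5,17) 1 'g'
  14: (17,21) 0 ''
  15: (21,18) 1 'h'
  16: (18,9) 1 'h'
  17: (9,1) 1 'h'
  18: (1,11) 2 'hf'
  19: (11,4) 1 'h'
  20: (4,16) 2 'hg'
  21: (16,15) 1 'h'

[0, 2, 0, 3, 0, 1, 0, 1, 2, 2, 0, 1, 0, 1, 0, 1, 1, 1, 2, 1, 2, 1]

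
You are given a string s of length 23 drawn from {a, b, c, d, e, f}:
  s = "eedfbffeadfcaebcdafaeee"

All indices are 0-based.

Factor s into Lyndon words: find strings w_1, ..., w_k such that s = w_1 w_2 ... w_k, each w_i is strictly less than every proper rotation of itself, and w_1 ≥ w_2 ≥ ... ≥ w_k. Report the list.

["e", "e", "df", "bffe", "adfcaebcdafaeee"]

emit factor 1: 'e' (i=0, period=1)
emit factor 2: 'e' (i=1, period=1)
emit factor 3: 'df' (i=2, period=2)
emit factor 4: 'bffe' (i=4, period=4)
emit factor 5: 'adfcaebcdafaeee' (i=8, period=15)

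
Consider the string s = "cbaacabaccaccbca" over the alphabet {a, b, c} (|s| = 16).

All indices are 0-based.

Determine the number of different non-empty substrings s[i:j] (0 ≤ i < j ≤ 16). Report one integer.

115

rank | idx | suffix
   0 |  15 | a
   1 |   2 | aacabaccaccbca
   2 |   5 | abaccaccbca
   3 |   3 | acabaccaccbca
   4 |   7 | accaccbca
   5 |  10 | accbca
   6 |   1 | baacabaccaccbca
   7 |   6 | baccaccbca
   8 |  13 | bca
   9 |  14 | ca
  10 |   4 | cabaccaccbca
  11 |   9 | caccbca
  12 |   0 | cbaacabaccaccbca
  13 |  12 | cbca
  14 |   8 | ccaccbca
  15 |  11 | ccbca

SA = [15, 2, 5, 3, 7, 10, 1, 6, 13, 14, 4, 9, 0, 12, 8, 11]
[i] adj suffixes → lcp
  [1] 15/2 → 1 ('a')
  [2] 2/5 → 1 ('a')
  [3] 5/3 → 1 ('a')
  [4] 3/7 → 2 ('ac')
  [5] 7/10 → 3 ('acc')
  [6] 10/1 → 0 ('')
  [7] 1/6 → 2 ('ba')
  [8] 6/13 → 1 ('b')
  [9] 13/14 → 0 ('')
  [10] 14/4 → 2 ('ca')
  [11] 4/9 → 2 ('ca')
  [12] 9/0 → 1 ('c')
  [13] 0/12 → 2 ('cb')
  [14] 12/8 → 1 ('c')
  [15] 8/11 → 2 ('cc')

n(n+1)/2 = 16·17/2 = 136
Σ LCP = 0 + 1 + 1 + 1 + 2 + 3 + 0 + 2 + 1 + 0 + 2 + 2 + 1 + 2 + 1 + 2 = 21
distinct = 136 − 21 = 115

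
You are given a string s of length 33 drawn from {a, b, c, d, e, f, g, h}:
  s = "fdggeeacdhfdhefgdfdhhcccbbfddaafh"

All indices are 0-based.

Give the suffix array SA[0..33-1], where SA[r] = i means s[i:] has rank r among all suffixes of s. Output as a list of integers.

[29, 6, 30, 24, 25, 23, 22, 21, 7, 28, 27, 16, 1, 11, 8, 18, 5, 4, 13, 26, 0, 10, 17, 14, 31, 15, 3, 2, 32, 20, 12, 9, 19]

rank→(start, suffix):
  0 → (29, 'aafh')
  1 → (6, 'acdhfdhefgdfdhhcccbbfddaafh')
  2 → (30, 'afh')
  3 → (24, 'bbfddaafh')
  4 → (25, 'bfddaafh')
  5 → (23, 'cbbfddaafh')
  6 → (22, 'ccbbfddaafh')
  7 → (21, 'cccbbfddaafh')
  8 → (7, 'cdhfdhefgdfdhhcccbbfddaafh')
  9 → (28, 'daafh')
  10 → (27, 'ddaafh')
  11 → (16, 'dfdhhcccbbfddaafh')
  12 → (1, 'dggeeacdhfdhefgdfdhhcccbbfddaafh')
  13 → (11, 'dhefgdfdhhcccbbfddaafh')
  14 → (8, 'dhfdhefgdfdhhcccbbfddaafh')
  15 → (18, 'dhhcccbbfddaafh')
  16 → (5, 'eacdhfdhefgdfdhhcccbbfddaafh')
  17 → (4, 'eeacdhfdhefgdfdhhcccbbfddaafh')
  18 → (13, 'efgdfdhhcccbbfddaafh')
  19 → (26, 'fddaafh')
  20 → (0, 'fdggeeacdhfdhefgdfdhhcccbbfddaafh')
  21 → (10, 'fdhefgdfdhhcccbbfddaafh')
  22 → (17, 'fdhhcccbbfddaafh')
  23 → (14, 'fgdfdhhcccbbfddaafh')
  24 → (31, 'fh')
  25 → (15, 'gdfdhhcccbbfddaafh')
  26 → (3, 'geeacdhfdhefgdfdhhcccbbfddaafh')
  27 → (2, 'ggeeacdhfdhefgdfdhhcccbbfddaafh')
  28 → (32, 'h')
  29 → (20, 'hcccbbfddaafh')
  30 → (12, 'hefgdfdhhcccbbfddaafh')
  31 → (9, 'hfdhefgdfdhhcccbbfddaafh')
  32 → (19, 'hhcccbbfddaafh')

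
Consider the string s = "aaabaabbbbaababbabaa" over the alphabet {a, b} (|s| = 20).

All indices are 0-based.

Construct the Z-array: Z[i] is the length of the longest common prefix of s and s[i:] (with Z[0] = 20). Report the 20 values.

[20, 2, 1, 0, 2, 1, 0, 0, 0, 0, 2, 1, 0, 1, 0, 0, 1, 0, 2, 1]

Z[0]=20
i=1: outside box; Z[1]=2 extend→box=[1,3)
i=2: min(r-i=1, Z[1]=2)=1; Z[2]=1
i=3: outside box; Z[3]=0
i=4: outside box; Z[4]=2 extend→box=[4,6)
i=5: min(r-i=1, Z[1]=2)=1; Z[5]=1
i=6: outside box; Z[6]=0
i=7: outside box; Z[7]=0
i=8: outside box; Z[8]=0
i=9: outside box; Z[9]=0
i=10: outside box; Z[10]=2 extend→box=[10,12)
i=11: min(r-i=1, Z[1]=2)=1; Z[11]=1
i=12: outside box; Z[12]=0
i=13: outside box; Z[13]=1 extend→box=[13,14)
i=14: outside box; Z[14]=0
i=15: outside box; Z[15]=0
i=16: outside box; Z[16]=1 extend→box=[16,17)
i=17: outside box; Z[17]=0
i=18: outside box; Z[18]=2 extend→box=[18,20)
i=19: min(r-i=1, Z[1]=2)=1; Z[19]=1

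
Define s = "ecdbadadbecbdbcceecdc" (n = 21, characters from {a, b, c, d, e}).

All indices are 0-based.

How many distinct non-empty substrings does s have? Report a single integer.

208

rank→(start, suffix):
  0 → (4, 'adadbecbdbcceecdc')
  1 → (6, 'adbecbdbcceecdc')
  2 → (3, 'badadbecbdbcceecdc')
  3 → (13, 'bcceecdc')
  4 → (11, 'bdbcceecdc')
  5 → (8, 'becbdbcceecdc')
  6 → (20, 'c')
  7 → (10, 'cbdbcceecdc')
  8 → (14, 'cceecdc')
  9 → (1, 'cdbadadbecbdbcceecdc')
  10 → (18, 'cdc')
  11 → (15, 'ceecdc')
  12 → (5, 'dadbecbdbcceecdc')
  13 → (2, 'dbadadbecbdbcceecdc')
  14 → (12, 'dbcceecdc')
  15 → (7, 'dbecbdbcceecdc')
  16 → (19, 'dc')
  17 → (9, 'ecbdbcceecdc')
  18 → (0, 'ecdbadadbecbdbcceecdc')
  19 → (17, 'ecdc')
  20 → (16, 'eecdc')

SA = [4, 6, 3, 13, 11, 8, 20, 10, 14, 1, 18, 15, 5, 2, 12, 7, 19, 9, 0, 17, 16]
rank  pair      lcp
   1  s[4:],s[6:]  2  'ad'
   2  s[6:],s[3:]  0  ''
   3  s[3:],s[13:]  1  'b'
   4  s[13:],s[11:]  1  'b'
   5  s[11:],s[8:]  1  'b'
   6  s[8:],s[20:]  0  ''
   7  s[20:],s[10:]  1  'c'
   8  s[10:],s[14:]  1  'c'
   9  s[14:],s[1:]  1  'c'
  10  s[1:],s[18:]  2  'cd'
  11  s[18:],s[15:]  1  'c'
  12  s[15:],s[5:]  0  ''
  13  s[5:],s[2:]  1  'd'
  14  s[2:],s[12:]  2  'db'
  15  s[12:],s[7:]  2  'db'
  16  s[7:],s[19:]  1  'd'
  17  s[19:],s[9:]  0  ''
  18  s[9:],s[0:]  2  'ec'
  19  s[0:],s[17:]  3  'ecd'
  20  s[17:],s[16:]  1  'e'

n(n+1)/2 = 21·22/2 = 231
Σ LCP = 0 + 2 + 0 + 1 + 1 + 1 + 0 + 1 + 1 + 1 + 2 + 1 + 0 + 1 + 2 + 2 + 1 + 0 + 2 + 3 + 1 = 23
distinct = 231 − 23 = 208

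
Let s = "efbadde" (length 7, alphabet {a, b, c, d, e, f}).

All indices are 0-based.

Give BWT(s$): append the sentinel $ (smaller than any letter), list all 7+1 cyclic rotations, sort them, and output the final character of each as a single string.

ebfadd$e

rank  rotation  last
    0  $efbadde  e
    1  adde$efb  b
    2  badde$ef  f
    3  dde$efba  a
    4  de$efbad  d
    5  e$efbadd  d
    6  efbadde$  $
    7  fbadde$e  e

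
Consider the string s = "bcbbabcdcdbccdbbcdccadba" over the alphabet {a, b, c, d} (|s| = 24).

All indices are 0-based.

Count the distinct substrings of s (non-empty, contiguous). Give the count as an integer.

264

sorted suffixes:
  #0 SA[0]=23  'a'
  #1 SA[1]=4  'abcdcdbccdbbcdccadba'
  #2 SA[2]=20  'adba'
  #3 SA[3]=22  'ba'
  #4 SA[4]=3  'babcdcdbccdbbcdccadba'
  #5 SA[5]=2  'bbabcdcdbccdbbcdccadba'
  #6 SA[6]=14  'bbcdccadba'
  #7 SA[7]=0  'bcbbabcdcdbccdbbcdccadba'
  #8 SA[8]=10  'bccdbbcdccadba'
  #9 SA[9]=15  'bcdccadba'
  #10 SA[10]=5  'bcdcdbccdbbcdccadba'
  #11 SA[11]=19  'cadba'
  #12 SA[12]=1  'cbbabcdcdbccdbbcdccadba'
  #13 SA[13]=18  'ccadba'
  #14 SA[14]=11  'ccdbbcdccadba'
  #15 SA[15]=12  'cdbbcdccadba'
  #16 SA[16]=8  'cdbccdbbcdccadba'
  #17 SA[17]=16  'cdccadba'
  #18 SA[18]=6  'cdcdbccdbbcdccadba'
  #19 SA[19]=21  'dba'
  #20 SA[20]=13  'dbbcdccadba'
  #21 SA[21]=9  'dbccdbbcdccadba'
  #22 SA[22]=17  'dccadba'
  #23 SA[23]=7  'dcdbccdbbcdccadba'

SA = [23, 4, 20, 22, 3, 2, 14, 0, 10, 15, 5, 19, 1, 18, 11, 12, 8, 16, 6, 21, 13, 9, 17, 7]
rank  pair      lcp
   1  s[23:],s[4:]  1  'a'
   2  s[4:],s[20:]  1  'a'
   3  s[20:],s[22:]  0  ''
   4  s[22:],s[3:]  2  'ba'
   5  s[3:],s[2:]  1  'b'
   6  s[2:],s[14:]  2  'bb'
   7  s[14:],s[0:]  1  'b'
   8  s[0:],s[10:]  2  'bc'
   9  s[10:],s[15:]  2  'bc'
  10  s[15:],s[5:]  4  'bcdc'
  11  s[5:],s[19:]  0  ''
  12  s[19:],s[1:]  1  'c'
  13  s[1:],s[18:]  1  'c'
  14  s[18:],s[11:]  2  'cc'
  15  s[11:],s[12:]  1  'c'
  16  s[12:],s[8:]  3  'cdb'
  17  s[8:],s[16:]  2  'cd'
  18  s[16:],s[6:]  3  'cdc'
  19  s[6:],s[21:]  0  ''
  20  s[21:],s[13:]  2  'db'
  21  s[13:],s[9:]  2  'db'
  22  s[9:],s[17:]  1  'd'
  23  s[17:],s[7:]  2  'dc'

n(n+1)/2 = 24·25/2 = 300
Σ LCP = 0 + 1 + 1 + 0 + 2 + 1 + 2 + 1 + 2 + 2 + 4 + 0 + 1 + 1 + 2 + 1 + 3 + 2 + 3 + 0 + 2 + 2 + 1 + 2 = 36
distinct = 300 − 36 = 264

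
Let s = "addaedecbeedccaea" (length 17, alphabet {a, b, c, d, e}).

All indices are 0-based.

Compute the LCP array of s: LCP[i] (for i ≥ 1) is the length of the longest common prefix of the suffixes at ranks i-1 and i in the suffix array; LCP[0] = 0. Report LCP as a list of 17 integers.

[0, 1, 1, 2, 0, 0, 1, 1, 0, 1, 1, 1, 0, 1, 1, 2, 1]

rank | idx | suffix
   0 |  16 | a
   1 |   0 | addaedecbeedccaea
   2 |  14 | aea
   3 |   3 | aedecbeedccaea
   4 |   8 | beedccaea
   5 |  13 | caea
   6 |   7 | cbeedccaea
   7 |  12 | ccaea
   8 |   2 | daedecbeedccaea
   9 |  11 | dccaea
  10 |   1 | ddaedecbeedccaea
  11 |   5 | decbeedccaea
  12 |  15 | ea
  13 |   6 | ecbeedccaea
  14 |  10 | edccaea
  15 |   4 | edecbeedccaea
  16 |   9 | eedccaea

SA = [16, 0, 14, 3, 8, 13, 7, 12, 2, 11, 1, 5, 15, 6, 10, 4, 9]
rank  pair      lcp
   1  s[16:],s[0:]  1  'a'
   2  s[0:],s[14:]  1  'a'
   3  s[14:],s[3:]  2  'ae'
   4  s[3:],s[8:]  0  ''
   5  s[8:],s[13:]  0  ''
   6  s[13:],s[7:]  1  'c'
   7  s[7:],s[12:]  1  'c'
   8  s[12:],s[2:]  0  ''
   9  s[2:],s[11:]  1  'd'
  10  s[11:],s[1:]  1  'd'
  11  s[1:],s[5:]  1  'd'
  12  s[5:],s[15:]  0  ''
  13  s[15:],s[6:]  1  'e'
  14  s[6:],s[10:]  1  'e'
  15  s[10:],s[4:]  2  'ed'
  16  s[4:],s[9:]  1  'e'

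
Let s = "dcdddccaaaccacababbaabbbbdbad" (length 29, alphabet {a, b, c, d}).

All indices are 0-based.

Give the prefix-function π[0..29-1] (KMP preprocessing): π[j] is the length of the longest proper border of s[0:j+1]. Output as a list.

[0, 0, 1, 1, 1, 2, 0, 0, 0, 0, 0, 0, 0, 0, 0, 0, 0, 0, 0, 0, 0, 0, 0, 0, 0, 1, 0, 0, 1]

π[0] = 0
j=1 s[j]='c': π[1]=0 (border '')
j=2 s[j]='d': π[2]=1 (border 'd')
j=3 s[j]='d': k: 1→0; π[3]=1 (border 'd')
j=4 s[j]='d': k: 1→0; π[4]=1 (border 'd')
j=5 s[j]='c': π[5]=2 (border 'dc')
j=6 s[j]='c': k: 2→0; π[6]=0 (border '')
j=7 s[j]='a': π[7]=0 (border '')
j=8 s[j]='a': π[8]=0 (border '')
j=9 s[j]='a': π[9]=0 (border '')
j=10 s[j]='c': π[10]=0 (border '')
j=11 s[j]='c': π[11]=0 (border '')
j=12 s[j]='a': π[12]=0 (border '')
j=13 s[j]='c': π[13]=0 (border '')
j=14 s[j]='a': π[14]=0 (border '')
j=15 s[j]='b': π[15]=0 (border '')
j=16 s[j]='a': π[16]=0 (border '')
j=17 s[j]='b': π[17]=0 (border '')
j=18 s[j]='b': π[18]=0 (border '')
j=19 s[j]='a': π[19]=0 (border '')
j=20 s[j]='a': π[20]=0 (border '')
j=21 s[j]='b': π[21]=0 (border '')
j=22 s[j]='b': π[22]=0 (border '')
j=23 s[j]='b': π[23]=0 (border '')
j=24 s[j]='b': π[24]=0 (border '')
j=25 s[j]='d': π[25]=1 (border 'd')
j=26 s[j]='b': k: 1→0; π[26]=0 (border '')
j=27 s[j]='a': π[27]=0 (border '')
j=28 s[j]='d': π[28]=1 (border 'd')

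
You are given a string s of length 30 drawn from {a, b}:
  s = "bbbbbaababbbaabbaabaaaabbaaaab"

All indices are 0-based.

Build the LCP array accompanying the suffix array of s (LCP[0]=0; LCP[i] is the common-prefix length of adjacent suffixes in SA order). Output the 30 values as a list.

sorted suffixes:
  #0 SA[0]=25  'aaaab'
  #1 SA[1]=19  'aaaabbaaaab'
  #2 SA[2]=26  'aaab'
  #3 SA[3]=20  'aaabbaaaab'
  #4 SA[4]=27  'aab'
  #5 SA[5]=16  'aabaaaabbaaaab'
  #6 SA[6]=5  'aababbbaabbaabaaaabbaaaab'
  #7 SA[7]=21  'aabbaaaab'
  #8 SA[8]=12  'aabbaabaaaabbaaaab'
  #9 SA[9]=28  'ab'
  #10 SA[10]=17  'abaaaabbaaaab'
  #11 SA[11]=6  'ababbbaabbaabaaaabbaaaab'
  #12 SA[12]=22  'abbaaaab'
  #13 SA[13]=13  'abbaabaaaabbaaaab'
  #14 SA[14]=8  'abbbaabbaabaaaabbaaaab'
  #15 SA[15]=29  'b'
  #16 SA[16]=24  'baaaab'
  #17 SA[17]=18  'baaaabbaaaab'
  #18 SA[18]=15  'baabaaaabbaaaab'
  #19 SA[19]=4  'baababbbaabbaabaaaabbaaaab'
  #20 SA[20]=11  'baabbaabaaaabbaaaab'
  #21 SA[21]=7  'babbbaabbaabaaaabbaaaab'
  #22 SA[22]=23  'bbaaaab'
  #23 SA[23]=14  'bbaabaaaabbaaaab'
  #24 SA[24]=3  'bbaababbbaabbaabaaaabbaaaab'
  #25 SA[25]=10  'bbaabbaabaaaabbaaaab'
  #26 SA[26]=2  'bbbaababbbaabbaabaaaabbaaaab'
  #27 SA[27]=9  'bbbaabbaabaaaabbaaaab'
  #28 SA[28]=1  'bbbbaababbbaabbaabaaaabbaaaab'
  #29 SA[29]=0  'bbbbbaababbbaabbaabaaaabbaaaab'

SA = [25, 19, 26, 20, 27, 16, 5, 21, 12, 28, 17, 6, 22, 13, 8, 29, 24, 18, 15, 4, 11, 7, 23, 14, 3, 10, 2, 9, 1, 0]
rank  pair      lcp
   1  s[25:],s[19:]  5  'aaaab'
   2  s[19:],s[26:]  3  'aaa'
   3  s[26:],s[20:]  4  'aaab'
   4  s[20:],s[27:]  2  'aa'
   5  s[27:],s[16:]  3  'aab'
   6  s[16:],s[5:]  4  'aaba'
   7  s[5:],s[21:]  3  'aab'
   8  s[21:],s[12:]  6  'aabbaa'
   9  s[12:],s[28:]  1  'a'
  10  s[28:],s[17:]  2  'ab'
  11  s[17:],s[6:]  3  'aba'
  12  s[6:],s[22:]  2  'ab'
  13  s[22:],s[13:]  5  'abbaa'
  14  s[13:],s[8:]  3  'abb'
  15  s[8:],s[29:]  0  ''
  16  s[29:],s[24:]  1  'b'
  17  s[24:],s[18:]  6  'baaaab'
  18  s[18:],s[15:]  3  'baa'
  19  s[15:],s[4:]  5  'baaba'
  20  s[4:],s[11:]  4  'baab'
  21  s[11:],s[7:]  2  'ba'
  22  s[7:],s[23:]  1  'b'
  23  s[23:],s[14:]  4  'bbaa'
  24  s[14:],s[3:]  6  'bbaaba'
  25  s[3:],s[10:]  5  'bbaab'
  26  s[10:],s[2:]  2  'bb'
  27  s[2:],s[9:]  6  'bbbaab'
  28  s[9:],s[1:]  3  'bbb'
  29  s[1:],s[0:]  4  'bbbb'

[0, 5, 3, 4, 2, 3, 4, 3, 6, 1, 2, 3, 2, 5, 3, 0, 1, 6, 3, 5, 4, 2, 1, 4, 6, 5, 2, 6, 3, 4]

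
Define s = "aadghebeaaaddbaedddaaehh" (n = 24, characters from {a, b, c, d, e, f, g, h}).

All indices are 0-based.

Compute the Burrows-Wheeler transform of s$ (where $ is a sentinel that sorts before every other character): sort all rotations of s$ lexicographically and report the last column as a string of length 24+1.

rank  rotation                   last
    0  $aadghebeaaaddbaedddaaehh  h
    1  aaaddbaedddaaehh$aadghebe  e
    2  aaddbaedddaaehh$aadghebea  a
    3  aadghebeaaaddbaedddaaehh$  $
    4  aaehh$aadghebeaaaddbaeddd  d
    5  addbaedddaaehh$aadghebeaa  a
    6  adghebeaaaddbaedddaaehh$a  a
    7  aedddaaehh$aadghebeaaaddb  b
    8  aehh$aadghebeaaaddbaeddda  a
    9  baedddaaehh$aadghebeaaadd  d
   10  beaaaddbaedddaaehh$aadghe  e
   11  daaehh$aadghebeaaaddbaedd  d
   12  dbaedddaaehh$aadghebeaaad  d
   13  ddaaehh$aadghebeaaaddbaed  d
   14  ddbaedddaaehh$aadghebeaaa  a
   15  dddaaehh$aadghebeaaaddbae  e
   16  dghebeaaaddbaedddaaehh$aa  a
   17  eaaaddbaedddaaehh$aadgheb  b
   18  ebeaaaddbaedddaaehh$aadgh  h
   19  edddaaehh$aadghebeaaaddba  a
   20  ehh$aadghebeaaaddbaedddaa  a
   21  ghebeaaaddbaedddaaehh$aad  d
   22  h$aadghebeaaaddbaedddaaeh  h
   23  hebeaaaddbaedddaaehh$aadg  g
   24  hh$aadghebeaaaddbaedddaae  e

hea$daabadedddaeabhaadhge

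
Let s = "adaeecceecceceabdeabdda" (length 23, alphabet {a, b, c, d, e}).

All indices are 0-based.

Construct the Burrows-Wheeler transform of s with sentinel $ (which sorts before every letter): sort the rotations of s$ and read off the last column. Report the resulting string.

rank  rotation                  last
    0  $adaeecceecceceabdeabdda  a
    1  a$adaeecceecceceabdeabdd  d
    2  abdda$adaeecceecceceabde  e
    3  abdeabdda$adaeecceeccece  e
    4  adaeecceecceceabdeabdda$  $
    5  aeecceecceceabdeabdda$ad  d
    6  bdda$adaeecceecceceabdea  a
    7  bdeabdda$adaeecceeccecea  a
    8  cceceabdeabdda$adaeeccee  e
    9  cceecceceabdeabdda$adaee  e
   10  ceabdeabdda$adaeecceecce  e
   11  ceceabdeabdda$adaeecceec  c
   12  ceecceceabdeabdda$adaeec  c
   13  da$adaeecceecceceabdeabd  d
   14  daeecceecceceabdeabdda$a  a
   15  dda$adaeecceecceceabdeab  b
   16  deabdda$adaeecceecceceab  b
   17  eabdda$adaeecceecceceabd  d
   18  eabdeabdda$adaeecceeccec  c
   19  ecceceabdeabdda$adaeecce  e
   20  ecceecceceabdeabdda$adae  e
   21  eceabdeabdda$adaeecceecc  c
   22  eecceceabdeabdda$adaeecc  c
   23  eecceecceceabdeabdda$ada  a

adee$daaeeeccdabbdceecca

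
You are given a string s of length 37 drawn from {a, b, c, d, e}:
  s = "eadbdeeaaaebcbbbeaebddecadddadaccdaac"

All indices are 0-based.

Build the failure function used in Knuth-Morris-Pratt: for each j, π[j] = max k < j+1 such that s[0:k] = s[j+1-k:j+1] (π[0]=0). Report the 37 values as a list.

π[0] = 0
j=1 s[j]='a': π[1]=0 (border '')
j=2 s[j]='d': π[2]=0 (border '')
j=3 s[j]='b': π[3]=0 (border '')
j=4 s[j]='d': π[4]=0 (border '')
j=5 s[j]='e': π[5]=1 (border 'e')
j=6 s[j]='e': k: 1→0; π[6]=1 (border 'e')
j=7 s[j]='a': π[7]=2 (border 'ea')
j=8 s[j]='a': k: 2→0; π[8]=0 (border '')
j=9 s[j]='a': π[9]=0 (border '')
j=10 s[j]='e': π[10]=1 (border 'e')
j=11 s[j]='b': k: 1→0; π[11]=0 (border '')
j=12 s[j]='c': π[12]=0 (border '')
j=13 s[j]='b': π[13]=0 (border '')
j=14 s[j]='b': π[14]=0 (border '')
j=15 s[j]='b': π[15]=0 (border '')
j=16 s[j]='e': π[16]=1 (border 'e')
j=17 s[j]='a': π[17]=2 (border 'ea')
j=18 s[j]='e': k: 2→0; π[18]=1 (border 'e')
j=19 s[j]='b': k: 1→0; π[19]=0 (border '')
j=20 s[j]='d': π[20]=0 (border '')
j=21 s[j]='d': π[21]=0 (border '')
j=22 s[j]='e': π[22]=1 (border 'e')
j=23 s[j]='c': k: 1→0; π[23]=0 (border '')
j=24 s[j]='a': π[24]=0 (border '')
j=25 s[j]='d': π[25]=0 (border '')
j=26 s[j]='d': π[26]=0 (border '')
j=27 s[j]='d': π[27]=0 (border '')
j=28 s[j]='a': π[28]=0 (border '')
j=29 s[j]='d': π[29]=0 (border '')
j=30 s[j]='a': π[30]=0 (border '')
j=31 s[j]='c': π[31]=0 (border '')
j=32 s[j]='c': π[32]=0 (border '')
j=33 s[j]='d': π[33]=0 (border '')
j=34 s[j]='a': π[34]=0 (border '')
j=35 s[j]='a': π[35]=0 (border '')
j=36 s[j]='c': π[36]=0 (border '')

[0, 0, 0, 0, 0, 1, 1, 2, 0, 0, 1, 0, 0, 0, 0, 0, 1, 2, 1, 0, 0, 0, 1, 0, 0, 0, 0, 0, 0, 0, 0, 0, 0, 0, 0, 0, 0]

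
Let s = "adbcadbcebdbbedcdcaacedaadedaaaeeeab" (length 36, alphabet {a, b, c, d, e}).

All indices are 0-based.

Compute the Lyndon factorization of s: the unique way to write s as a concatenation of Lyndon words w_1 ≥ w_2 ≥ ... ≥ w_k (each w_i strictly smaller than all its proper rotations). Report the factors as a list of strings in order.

emit factor 1: 'adbcadbcebdbbedcdc' (i=0, period=18)
emit factor 2: 'aacedaaded' (i=18, period=10)
emit factor 3: 'aaaeeeab' (i=28, period=8)

["adbcadbcebdbbedcdc", "aacedaaded", "aaaeeeab"]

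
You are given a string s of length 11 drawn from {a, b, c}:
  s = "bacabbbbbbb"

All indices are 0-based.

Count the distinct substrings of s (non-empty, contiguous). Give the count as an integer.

43

sorted suffixes:
  #0 SA[0]=3  'abbbbbbb'
  #1 SA[1]=1  'acabbbbbbb'
  #2 SA[2]=10  'b'
  #3 SA[3]=0  'bacabbbbbbb'
  #4 SA[4]=9  'bb'
  #5 SA[5]=8  'bbb'
  #6 SA[6]=7  'bbbb'
  #7 SA[7]=6  'bbbbb'
  #8 SA[8]=5  'bbbbbb'
  #9 SA[9]=4  'bbbbbbb'
  #10 SA[10]=2  'cabbbbbbb'

SA = [3, 1, 10, 0, 9, 8, 7, 6, 5, 4, 2]
i: (SA[i-1],SA[i]) lcp shared
  1: (3,1) 1 'a'
  2: (1,10) 0 ''
  3: (10,0) 1 'b'
  4: (0,9) 1 'b'
  5: (9,8) 2 'bb'
  6: (8,7) 3 'bbb'
  7: (7,6) 4 'bbbb'
  8: (6,5) 5 'bbbbb'
  9: (5,4) 6 'bbbbbb'
  10: (4,2) 0 ''

n(n+1)/2 = 11·12/2 = 66
Σ LCP = 0 + 1 + 0 + 1 + 1 + 2 + 3 + 4 + 5 + 6 + 0 = 23
distinct = 66 − 23 = 43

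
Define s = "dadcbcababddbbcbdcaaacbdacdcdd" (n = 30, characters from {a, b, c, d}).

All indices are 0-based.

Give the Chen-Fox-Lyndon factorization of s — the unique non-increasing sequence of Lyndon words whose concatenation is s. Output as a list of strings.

["d", "adcbc", "ababddbbcbdc", "aaacbdacdcdd"]

emit factor 1: 'd' (i=0, period=1)
emit factor 2: 'adcbc' (i=1, period=5)
emit factor 3: 'ababddbbcbdc' (i=6, period=12)
emit factor 4: 'aaacbdacdcdd' (i=18, period=12)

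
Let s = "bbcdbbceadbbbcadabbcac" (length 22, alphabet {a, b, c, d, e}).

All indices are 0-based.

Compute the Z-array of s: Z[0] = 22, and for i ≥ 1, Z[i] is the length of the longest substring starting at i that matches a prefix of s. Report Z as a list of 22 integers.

Z[0]=22
i=1: i≥r, start 0; Z[1]=1 extend→box=[1,2)
i=2: i≥r, start 0; Z[2]=0
i=3: i≥r, start 0; Z[3]=0
i=4: i≥r, start 0; Z[4]=3 extend→box=[4,7)
i=5: min(r-i=2, Z[1]=1)=1; Z[5]=1
i=6: min(r-i=1, Z[2]=0)=0; Z[6]=0
i=7: i≥r, start 0; Z[7]=0
i=8: i≥r, start 0; Z[8]=0
i=9: i≥r, start 0; Z[9]=0
i=10: i≥r, start 0; Z[10]=2 extend→box=[10,12)
i=11: min(r-i=1, Z[1]=1)=1; Z[11]=3 extend→box=[11,14)
i=12: min(r-i=2, Z[1]=1)=1; Z[12]=1
i=13: min(r-i=1, Z[2]=0)=0; Z[13]=0
i=14: i≥r, start 0; Z[14]=0
i=15: i≥r, start 0; Z[15]=0
i=16: i≥r, start 0; Z[16]=0
i=17: i≥r, start 0; Z[17]=3 extend→box=[17,20)
i=18: min(r-i=2, Z[1]=1)=1; Z[18]=1
i=19: min(r-i=1, Z[2]=0)=0; Z[19]=0
i=20: i≥r, start 0; Z[20]=0
i=21: i≥r, start 0; Z[21]=0

[22, 1, 0, 0, 3, 1, 0, 0, 0, 0, 2, 3, 1, 0, 0, 0, 0, 3, 1, 0, 0, 0]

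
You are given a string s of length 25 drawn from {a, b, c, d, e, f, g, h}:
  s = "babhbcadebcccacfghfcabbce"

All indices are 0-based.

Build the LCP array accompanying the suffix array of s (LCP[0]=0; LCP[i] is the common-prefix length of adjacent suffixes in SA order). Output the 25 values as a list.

[0, 2, 1, 1, 0, 1, 1, 2, 2, 1, 0, 2, 2, 1, 2, 1, 1, 0, 0, 1, 0, 1, 0, 0, 1]

sorted suffixes:
  #0 SA[0]=20  'abbce'
  #1 SA[1]=1  'abhbcadebcccacfghfcabbce'
  #2 SA[2]=13  'acfghfcabbce'
  #3 SA[3]=6  'adebcccacfghfcabbce'
  #4 SA[4]=0  'babhbcadebcccacfghfcabbce'
  #5 SA[5]=21  'bbce'
  #6 SA[6]=4  'bcadebcccacfghfcabbce'
  #7 SA[7]=9  'bcccacfghfcabbce'
  #8 SA[8]=22  'bce'
  #9 SA[9]=2  'bhbcadebcccacfghfcabbce'
  #10 SA[10]=19  'cabbce'
  #11 SA[11]=12  'cacfghfcabbce'
  #12 SA[12]=5  'cadebcccacfghfcabbce'
  #13 SA[13]=11  'ccacfghfcabbce'
  #14 SA[14]=10  'cccacfghfcabbce'
  #15 SA[15]=23  'ce'
  #16 SA[16]=14  'cfghfcabbce'
  #17 SA[17]=7  'debcccacfghfcabbce'
  #18 SA[18]=24  'e'
  #19 SA[19]=8  'ebcccacfghfcabbce'
  #20 SA[20]=18  'fcabbce'
  #21 SA[21]=15  'fghfcabbce'
  #22 SA[22]=16  'ghfcabbce'
  #23 SA[23]=3  'hbcadebcccacfghfcabbce'
  #24 SA[24]=17  'hfcabbce'

SA = [20, 1, 13, 6, 0, 21, 4, 9, 22, 2, 19, 12, 5, 11, 10, 23, 14, 7, 24, 8, 18, 15, 16, 3, 17]
i: (SA[i-1],SA[i]) lcp shared
  1: (20,1) 2 'ab'
  2: (1,13) 1 'a'
  3: (13,6) 1 'a'
  4: (6,0) 0 ''
  5: (0,21) 1 'b'
  6: (21,4) 1 'b'
  7: (4,9) 2 'bc'
  8: (9,22) 2 'bc'
  9: (22,2) 1 'b'
  10: (2,19) 0 ''
  11: (19,12) 2 'ca'
  12: (12,5) 2 'ca'
  13: (5,11) 1 'c'
  14: (11,10) 2 'cc'
  15: (10,23) 1 'c'
  16: (23,14) 1 'c'
  17: (14,7) 0 ''
  18: (7,24) 0 ''
  19: (24,8) 1 'e'
  20: (8,18) 0 ''
  21: (18,15) 1 'f'
  22: (15,16) 0 ''
  23: (16,3) 0 ''
  24: (3,17) 1 'h'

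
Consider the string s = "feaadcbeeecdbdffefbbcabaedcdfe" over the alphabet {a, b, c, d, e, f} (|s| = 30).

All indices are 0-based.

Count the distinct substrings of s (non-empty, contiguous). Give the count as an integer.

sorted suffixes:
  #0 SA[0]=2  'aadcbeeecdbdffefbbcabaedcdfe'
  #1 SA[1]=21  'abaedcdfe'
  #2 SA[2]=3  'adcbeeecdbdffefbbcabaedcdfe'
  #3 SA[3]=23  'aedcdfe'
  #4 SA[4]=22  'baedcdfe'
  #5 SA[5]=18  'bbcabaedcdfe'
  #6 SA[6]=19  'bcabaedcdfe'
  #7 SA[7]=12  'bdffefbbcabaedcdfe'
  #8 SA[8]=6  'beeecdbdffefbbcabaedcdfe'
  #9 SA[9]=20  'cabaedcdfe'
  #10 SA[10]=5  'cbeeecdbdffefbbcabaedcdfe'
  #11 SA[11]=10  'cdbdffefbbcabaedcdfe'
  #12 SA[12]=26  'cdfe'
  #13 SA[13]=11  'dbdffefbbcabaedcdfe'
  #14 SA[14]=4  'dcbeeecdbdffefbbcabaedcdfe'
  #15 SA[15]=25  'dcdfe'
  #16 SA[16]=27  'dfe'
  #17 SA[17]=13  'dffefbbcabaedcdfe'
  #18 SA[18]=29  'e'
  #19 SA[19]=1  'eaadcbeeecdbdffefbbcabaedcdfe'
  #20 SA[20]=9  'ecdbdffefbbcabaedcdfe'
  #21 SA[21]=24  'edcdfe'
  #22 SA[22]=8  'eecdbdffefbbcabaedcdfe'
  #23 SA[23]=7  'eeecdbdffefbbcabaedcdfe'
  #24 SA[24]=16  'efbbcabaedcdfe'
  #25 SA[25]=17  'fbbcabaedcdfe'
  #26 SA[26]=28  'fe'
  #27 SA[27]=0  'feaadcbeeecdbdffefbbcabaedcdfe'
  #28 SA[28]=15  'fefbbcabaedcdfe'
  #29 SA[29]=14  'ffefbbcabaedcdfe'

SA = [2, 21, 3, 23, 22, 18, 19, 12, 6, 20, 5, 10, 26, 11, 4, 25, 27, 13, 29, 1, 9, 24, 8, 7, 16, 17, 28, 0, 15, 14]
rank  pair      lcp
   1  s[2:],s[21:]  1  'a'
   2  s[21:],s[3:]  1  'a'
   3  s[3:],s[23:]  1  'a'
   4  s[23:],s[22:]  0  ''
   5  s[22:],s[18:]  1  'b'
   6  s[18:],s[19:]  1  'b'
   7  s[19:],s[12:]  1  'b'
   8  s[12:],s[6:]  1  'b'
   9  s[6:],s[20:]  0  ''
  10  s[20:],s[5:]  1  'c'
  11  s[5:],s[10:]  1  'c'
  12  s[10:],s[26:]  2  'cd'
  13  s[26:],s[11:]  0  ''
  14  s[11:],s[4:]  1  'd'
  15  s[4:],s[25:]  2  'dc'
  16  s[25:],s[27:]  1  'd'
  17  s[27:],s[13:]  2  'df'
  18  s[13:],s[29:]  0  ''
  19  s[29:],s[1:]  1  'e'
  20  s[1:],s[9:]  1  'e'
  21  s[9:],s[24:]  1  'e'
  22  s[24:],s[8:]  1  'e'
  23  s[8:],s[7:]  2  'ee'
  24  s[7:],s[16:]  1  'e'
  25  s[16:],s[17:]  0  ''
  26  s[17:],s[28:]  1  'f'
  27  s[28:],s[0:]  2  'fe'
  28  s[0:],s[15:]  2  'fe'
  29  s[15:],s[14:]  1  'f'

n(n+1)/2 = 30·31/2 = 465
Σ LCP = 0 + 1 + 1 + 1 + 0 + 1 + 1 + 1 + 1 + 0 + 1 + 1 + 2 + 0 + 1 + 2 + 1 + 2 + 0 + 1 + 1 + 1 + 1 + 2 + 1 + 0 + 1 + 2 + 2 + 1 = 30
distinct = 465 − 30 = 435

435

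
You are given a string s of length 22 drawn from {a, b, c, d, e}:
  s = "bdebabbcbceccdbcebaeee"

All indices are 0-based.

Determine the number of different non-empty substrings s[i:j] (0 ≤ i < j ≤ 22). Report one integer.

228

rank | idx | suffix
   0 |   4 | abbcbceccdbcebaeee
   1 |  18 | aeee
   2 |   3 | babbcbceccdbcebaeee
   3 |  17 | baeee
   4 |   5 | bbcbceccdbcebaeee
   5 |   6 | bcbceccdbcebaeee
   6 |  14 | bcebaeee
   7 |   8 | bceccdbcebaeee
   8 |   0 | bdebabbcbceccdbcebaeee
   9 |   7 | cbceccdbcebaeee
  10 |  11 | ccdbcebaeee
  11 |  12 | cdbcebaeee
  12 |  15 | cebaeee
  13 |   9 | ceccdbcebaeee
  14 |  13 | dbcebaeee
  15 |   1 | debabbcbceccdbcebaeee
  16 |  21 | e
  17 |   2 | ebabbcbceccdbcebaeee
  18 |  16 | ebaeee
  19 |  10 | eccdbcebaeee
  20 |  20 | ee
  21 |  19 | eee

SA = [4, 18, 3, 17, 5, 6, 14, 8, 0, 7, 11, 12, 15, 9, 13, 1, 21, 2, 16, 10, 20, 19]
rank  pair      lcp
   1  s[4:],s[18:]  1  'a'
   2  s[18:],s[3:]  0  ''
   3  s[3:],s[17:]  2  'ba'
   4  s[17:],s[5:]  1  'b'
   5  s[5:],s[6:]  1  'b'
   6  s[6:],s[14:]  2  'bc'
   7  s[14:],s[8:]  3  'bce'
   8  s[8:],s[0:]  1  'b'
   9  s[0:],s[7:]  0  ''
  10  s[7:],s[11:]  1  'c'
  11  s[11:],s[12:]  1  'c'
  12  s[12:],s[15:]  1  'c'
  13  s[15:],s[9:]  2  'ce'
  14  s[9:],s[13:]  0  ''
  15  s[13:],s[1:]  1  'd'
  16  s[1:],s[21:]  0  ''
  17  s[21:],s[2:]  1  'e'
  18  s[2:],s[16:]  3  'eba'
  19  s[16:],s[10:]  1  'e'
  20  s[10:],s[20:]  1  'e'
  21  s[20:],s[19:]  2  'ee'

n(n+1)/2 = 22·23/2 = 253
Σ LCP = 0 + 1 + 0 + 2 + 1 + 1 + 2 + 3 + 1 + 0 + 1 + 1 + 1 + 2 + 0 + 1 + 0 + 1 + 3 + 1 + 1 + 2 = 25
distinct = 253 − 25 = 228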